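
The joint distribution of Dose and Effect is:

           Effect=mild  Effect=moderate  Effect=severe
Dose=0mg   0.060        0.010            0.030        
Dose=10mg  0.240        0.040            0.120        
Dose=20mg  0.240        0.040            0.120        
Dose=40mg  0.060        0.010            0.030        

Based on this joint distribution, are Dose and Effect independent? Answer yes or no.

yes

Every cell satisfies P(Dose,Effect) = P(Dose)·P(Effect). For instance P(Dose=0mg) = 0.100, P(Effect=mild) = 0.600, and 0.100×0.600 = 0.060 matches the joint entry. So Dose and Effect are independent.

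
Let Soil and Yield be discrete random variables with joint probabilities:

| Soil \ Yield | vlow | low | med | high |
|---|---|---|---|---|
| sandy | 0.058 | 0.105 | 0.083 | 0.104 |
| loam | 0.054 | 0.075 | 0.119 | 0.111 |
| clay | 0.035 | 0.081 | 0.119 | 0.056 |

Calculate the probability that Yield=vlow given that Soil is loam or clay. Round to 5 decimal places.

P(Soil=loam) = 0.054 + 0.075 + 0.119 + 0.111 = 0.359.
P(Soil=clay) = 0.035 + 0.081 + 0.119 + 0.056 = 0.291.
P(Soil ∈ {loam, clay}) = 0.359 + 0.291 = 0.650; P(Yield=vlow, Soil ∈ {loam, clay}) = 0.054 + 0.035 = 0.089.
P(Yield=vlow | Soil ∈ {loam, clay}) = 0.089/0.650 = 0.13692.

0.13692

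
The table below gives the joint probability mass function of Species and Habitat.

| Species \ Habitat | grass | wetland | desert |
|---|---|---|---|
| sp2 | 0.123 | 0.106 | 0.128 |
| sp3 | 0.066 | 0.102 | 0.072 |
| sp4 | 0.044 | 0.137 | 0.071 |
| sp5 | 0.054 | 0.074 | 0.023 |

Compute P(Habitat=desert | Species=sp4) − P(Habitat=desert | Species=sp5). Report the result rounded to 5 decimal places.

P(Species=sp4) = 0.044 + 0.137 + 0.071 = 0.252; P(Habitat=desert | Species=sp4) = 0.071/0.252 = 0.281746.
P(Species=sp5) = 0.054 + 0.074 + 0.023 = 0.151; P(Habitat=desert | Species=sp5) = 0.023/0.151 = 0.152318.
Difference = 0.12943.

0.12943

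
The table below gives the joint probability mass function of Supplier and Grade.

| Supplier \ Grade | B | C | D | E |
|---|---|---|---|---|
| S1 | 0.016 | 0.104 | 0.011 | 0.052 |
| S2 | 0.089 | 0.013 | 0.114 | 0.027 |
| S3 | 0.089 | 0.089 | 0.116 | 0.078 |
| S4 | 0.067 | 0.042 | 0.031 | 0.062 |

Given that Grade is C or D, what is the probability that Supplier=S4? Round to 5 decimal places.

P(Grade=C) = 0.104 + 0.013 + 0.089 + 0.042 = 0.248.
P(Grade=D) = 0.011 + 0.114 + 0.116 + 0.031 = 0.272.
P(Grade ∈ {C, D}) = 0.248 + 0.272 = 0.520; P(Supplier=S4, Grade ∈ {C, D}) = 0.042 + 0.031 = 0.073.
P(Supplier=S4 | Grade ∈ {C, D}) = 0.073/0.520 = 0.14038.

0.14038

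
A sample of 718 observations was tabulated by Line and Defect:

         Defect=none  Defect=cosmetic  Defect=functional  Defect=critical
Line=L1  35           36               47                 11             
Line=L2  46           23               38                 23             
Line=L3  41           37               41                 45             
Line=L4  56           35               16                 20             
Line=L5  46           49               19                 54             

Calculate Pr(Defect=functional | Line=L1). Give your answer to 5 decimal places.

Total with Line=L1: 35 + 36 + 47 + 11 = 129.
P(Defect=functional | Line=L1) = 47/129 = 0.36434.

0.36434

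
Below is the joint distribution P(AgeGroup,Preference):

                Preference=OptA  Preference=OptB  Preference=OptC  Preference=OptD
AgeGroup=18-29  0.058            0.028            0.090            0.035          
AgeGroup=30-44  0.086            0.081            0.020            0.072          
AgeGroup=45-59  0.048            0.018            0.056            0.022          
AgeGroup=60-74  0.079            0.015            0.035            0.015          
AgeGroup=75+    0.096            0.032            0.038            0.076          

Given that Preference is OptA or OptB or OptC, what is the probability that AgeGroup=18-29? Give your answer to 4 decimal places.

0.2256

P(Preference=OptA) = 0.058 + 0.086 + 0.048 + 0.079 + 0.096 = 0.367.
P(Preference=OptB) = 0.028 + 0.081 + 0.018 + 0.015 + 0.032 = 0.174.
P(Preference=OptC) = 0.090 + 0.020 + 0.056 + 0.035 + 0.038 = 0.239.
P(Preference ∈ {OptA, OptB, OptC}) = 0.367 + 0.174 + 0.239 = 0.780; P(AgeGroup=18-29, Preference ∈ {OptA, OptB, OptC}) = 0.058 + 0.028 + 0.090 = 0.176.
P(AgeGroup=18-29 | Preference ∈ {OptA, OptB, OptC}) = 0.176/0.780 = 0.2256.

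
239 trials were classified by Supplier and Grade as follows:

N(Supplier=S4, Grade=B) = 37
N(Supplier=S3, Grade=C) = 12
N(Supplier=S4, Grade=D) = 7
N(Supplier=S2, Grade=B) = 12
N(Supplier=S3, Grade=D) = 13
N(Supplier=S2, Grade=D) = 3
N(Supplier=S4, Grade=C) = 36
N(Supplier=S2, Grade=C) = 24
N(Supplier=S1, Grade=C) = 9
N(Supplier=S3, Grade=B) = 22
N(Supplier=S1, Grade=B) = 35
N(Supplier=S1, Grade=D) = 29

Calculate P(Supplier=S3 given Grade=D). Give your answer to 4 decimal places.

Total with Grade=D: 29 + 3 + 13 + 7 = 52.
P(Supplier=S3 | Grade=D) = 13/52 = 0.2500.

0.2500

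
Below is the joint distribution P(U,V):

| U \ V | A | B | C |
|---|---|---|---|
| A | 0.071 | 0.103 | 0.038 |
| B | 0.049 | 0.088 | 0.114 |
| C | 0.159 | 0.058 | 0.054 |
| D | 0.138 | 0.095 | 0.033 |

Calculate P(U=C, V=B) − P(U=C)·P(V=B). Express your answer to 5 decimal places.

-0.03522

P(U=C) = 0.159 + 0.058 + 0.054 = 0.271.
P(V=B) = 0.103 + 0.088 + 0.058 + 0.095 = 0.344.
P(U=C, V=B) − P(U=C)P(V=B) = 0.058 − 0.271×0.344 = -0.03522.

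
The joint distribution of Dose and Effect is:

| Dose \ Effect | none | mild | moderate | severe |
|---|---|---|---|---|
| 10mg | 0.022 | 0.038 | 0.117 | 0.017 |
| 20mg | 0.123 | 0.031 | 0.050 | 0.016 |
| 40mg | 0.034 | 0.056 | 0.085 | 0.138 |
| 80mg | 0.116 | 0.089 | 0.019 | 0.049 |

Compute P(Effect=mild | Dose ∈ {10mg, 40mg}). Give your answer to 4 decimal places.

0.1854

P(Dose=10mg) = 0.022 + 0.038 + 0.117 + 0.017 = 0.194.
P(Dose=40mg) = 0.034 + 0.056 + 0.085 + 0.138 = 0.313.
P(Dose ∈ {10mg, 40mg}) = 0.194 + 0.313 = 0.507; P(Effect=mild, Dose ∈ {10mg, 40mg}) = 0.038 + 0.056 = 0.094.
P(Effect=mild | Dose ∈ {10mg, 40mg}) = 0.094/0.507 = 0.1854.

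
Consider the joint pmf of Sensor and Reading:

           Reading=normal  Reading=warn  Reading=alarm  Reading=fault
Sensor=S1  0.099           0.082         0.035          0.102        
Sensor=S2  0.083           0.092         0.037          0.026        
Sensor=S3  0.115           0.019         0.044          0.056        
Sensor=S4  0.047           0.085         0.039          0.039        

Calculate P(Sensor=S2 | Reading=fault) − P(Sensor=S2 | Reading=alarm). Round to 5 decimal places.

-0.12212

P(Reading=fault) = 0.102 + 0.026 + 0.056 + 0.039 = 0.223; P(Sensor=S2 | Reading=fault) = 0.026/0.223 = 0.116592.
P(Reading=alarm) = 0.035 + 0.037 + 0.044 + 0.039 = 0.155; P(Sensor=S2 | Reading=alarm) = 0.037/0.155 = 0.238710.
Difference = -0.12212.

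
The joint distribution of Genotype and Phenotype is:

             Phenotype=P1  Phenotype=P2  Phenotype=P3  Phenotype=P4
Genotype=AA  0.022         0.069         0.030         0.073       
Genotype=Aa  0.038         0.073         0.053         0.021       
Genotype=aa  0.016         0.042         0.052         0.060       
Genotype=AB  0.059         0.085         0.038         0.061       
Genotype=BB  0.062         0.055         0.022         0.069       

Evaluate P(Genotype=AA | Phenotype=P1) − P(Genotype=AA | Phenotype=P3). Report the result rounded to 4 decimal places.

-0.0422

P(Phenotype=P1) = 0.022 + 0.038 + 0.016 + 0.059 + 0.062 = 0.197; P(Genotype=AA | Phenotype=P1) = 0.022/0.197 = 0.11168.
P(Phenotype=P3) = 0.030 + 0.053 + 0.052 + 0.038 + 0.022 = 0.195; P(Genotype=AA | Phenotype=P3) = 0.030/0.195 = 0.15385.
Difference = -0.0422.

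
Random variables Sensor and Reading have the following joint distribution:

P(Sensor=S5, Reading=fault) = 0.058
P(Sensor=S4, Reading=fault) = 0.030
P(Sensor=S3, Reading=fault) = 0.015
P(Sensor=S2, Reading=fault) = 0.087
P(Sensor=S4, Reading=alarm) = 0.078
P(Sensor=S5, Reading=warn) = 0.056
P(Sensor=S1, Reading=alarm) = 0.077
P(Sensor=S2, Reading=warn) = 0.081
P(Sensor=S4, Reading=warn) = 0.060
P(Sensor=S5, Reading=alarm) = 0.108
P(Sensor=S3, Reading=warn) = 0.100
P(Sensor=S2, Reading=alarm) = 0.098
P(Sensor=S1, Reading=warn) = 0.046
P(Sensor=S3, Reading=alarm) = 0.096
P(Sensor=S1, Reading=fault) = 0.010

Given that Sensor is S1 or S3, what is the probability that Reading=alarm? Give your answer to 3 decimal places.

P(Sensor=S1) = 0.046 + 0.077 + 0.010 = 0.133.
P(Sensor=S3) = 0.100 + 0.096 + 0.015 = 0.211.
P(Sensor ∈ {S1, S3}) = 0.133 + 0.211 = 0.344; P(Reading=alarm, Sensor ∈ {S1, S3}) = 0.077 + 0.096 = 0.173.
P(Reading=alarm | Sensor ∈ {S1, S3}) = 0.173/0.344 = 0.503.

0.503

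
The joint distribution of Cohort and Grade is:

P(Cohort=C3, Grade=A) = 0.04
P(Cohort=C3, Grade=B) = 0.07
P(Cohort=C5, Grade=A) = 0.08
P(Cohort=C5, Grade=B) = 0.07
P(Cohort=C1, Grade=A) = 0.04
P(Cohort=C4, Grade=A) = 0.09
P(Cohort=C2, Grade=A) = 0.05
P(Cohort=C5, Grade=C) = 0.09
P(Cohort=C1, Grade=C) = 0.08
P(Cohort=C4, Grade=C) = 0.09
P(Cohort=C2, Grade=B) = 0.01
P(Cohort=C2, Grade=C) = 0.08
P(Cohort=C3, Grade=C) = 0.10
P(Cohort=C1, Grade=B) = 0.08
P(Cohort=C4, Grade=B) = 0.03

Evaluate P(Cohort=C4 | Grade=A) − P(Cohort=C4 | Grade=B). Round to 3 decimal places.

0.185

P(Grade=A) = 0.04 + 0.05 + 0.04 + 0.09 + 0.08 = 0.30; P(Cohort=C4 | Grade=A) = 0.09/0.30 = 0.3000.
P(Grade=B) = 0.08 + 0.01 + 0.07 + 0.03 + 0.07 = 0.26; P(Cohort=C4 | Grade=B) = 0.03/0.26 = 0.1154.
Difference = 0.185.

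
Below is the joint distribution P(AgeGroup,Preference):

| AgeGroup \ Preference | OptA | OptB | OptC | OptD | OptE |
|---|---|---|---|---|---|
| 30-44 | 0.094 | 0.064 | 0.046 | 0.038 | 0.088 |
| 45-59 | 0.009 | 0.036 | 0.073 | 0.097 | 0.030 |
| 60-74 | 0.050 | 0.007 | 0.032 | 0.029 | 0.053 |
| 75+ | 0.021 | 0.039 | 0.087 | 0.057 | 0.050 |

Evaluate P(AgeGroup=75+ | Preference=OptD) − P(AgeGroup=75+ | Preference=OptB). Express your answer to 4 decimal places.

-0.0092

P(Preference=OptD) = 0.038 + 0.097 + 0.029 + 0.057 = 0.221; P(AgeGroup=75+ | Preference=OptD) = 0.057/0.221 = 0.25792.
P(Preference=OptB) = 0.064 + 0.036 + 0.007 + 0.039 = 0.146; P(AgeGroup=75+ | Preference=OptB) = 0.039/0.146 = 0.26712.
Difference = -0.0092.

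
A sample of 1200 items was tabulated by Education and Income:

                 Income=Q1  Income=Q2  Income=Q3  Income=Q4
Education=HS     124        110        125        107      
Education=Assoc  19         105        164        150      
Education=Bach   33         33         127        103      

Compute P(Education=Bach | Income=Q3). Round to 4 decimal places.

0.3053

Total with Income=Q3: 125 + 164 + 127 = 416.
P(Education=Bach | Income=Q3) = 127/416 = 0.3053.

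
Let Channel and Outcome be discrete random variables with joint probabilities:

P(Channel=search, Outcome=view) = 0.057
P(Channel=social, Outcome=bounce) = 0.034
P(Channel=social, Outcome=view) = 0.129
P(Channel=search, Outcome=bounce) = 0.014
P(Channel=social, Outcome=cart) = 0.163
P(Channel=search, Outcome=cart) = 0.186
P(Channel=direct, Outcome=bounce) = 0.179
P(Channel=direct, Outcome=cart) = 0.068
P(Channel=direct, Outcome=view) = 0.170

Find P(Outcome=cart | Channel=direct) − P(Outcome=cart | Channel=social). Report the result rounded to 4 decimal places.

-0.3369

P(Channel=direct) = 0.179 + 0.170 + 0.068 = 0.417; P(Outcome=cart | Channel=direct) = 0.068/0.417 = 0.16307.
P(Channel=social) = 0.034 + 0.129 + 0.163 = 0.326; P(Outcome=cart | Channel=social) = 0.163/0.326 = 0.50000.
Difference = -0.3369.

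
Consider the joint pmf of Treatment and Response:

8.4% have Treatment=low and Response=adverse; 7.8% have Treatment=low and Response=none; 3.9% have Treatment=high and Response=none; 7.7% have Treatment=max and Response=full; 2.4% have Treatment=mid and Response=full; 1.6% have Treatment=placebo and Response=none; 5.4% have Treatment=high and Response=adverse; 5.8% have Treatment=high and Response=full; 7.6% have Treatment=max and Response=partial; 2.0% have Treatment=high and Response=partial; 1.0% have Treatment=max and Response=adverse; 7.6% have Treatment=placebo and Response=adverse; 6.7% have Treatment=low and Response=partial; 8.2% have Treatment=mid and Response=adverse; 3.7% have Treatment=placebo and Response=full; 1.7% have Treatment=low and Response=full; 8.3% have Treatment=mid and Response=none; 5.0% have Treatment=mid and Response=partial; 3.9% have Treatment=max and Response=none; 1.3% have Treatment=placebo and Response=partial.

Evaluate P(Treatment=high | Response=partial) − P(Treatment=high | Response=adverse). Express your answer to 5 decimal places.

-0.08798

P(Response=partial) = 0.013 + 0.067 + 0.050 + 0.020 + 0.076 = 0.226; P(Treatment=high | Response=partial) = 0.020/0.226 = 0.088496.
P(Response=adverse) = 0.076 + 0.084 + 0.082 + 0.054 + 0.010 = 0.306; P(Treatment=high | Response=adverse) = 0.054/0.306 = 0.176471.
Difference = -0.08798.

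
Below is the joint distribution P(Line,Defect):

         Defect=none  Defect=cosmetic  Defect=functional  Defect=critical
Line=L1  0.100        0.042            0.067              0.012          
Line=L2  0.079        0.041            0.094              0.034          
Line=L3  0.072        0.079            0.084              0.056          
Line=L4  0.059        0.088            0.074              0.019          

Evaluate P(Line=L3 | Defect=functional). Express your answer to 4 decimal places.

0.2633

P(Defect=functional) = 0.067 + 0.094 + 0.084 + 0.074 = 0.319.
P(Line=L3 | Defect=functional) = 0.084/0.319 = 0.2633.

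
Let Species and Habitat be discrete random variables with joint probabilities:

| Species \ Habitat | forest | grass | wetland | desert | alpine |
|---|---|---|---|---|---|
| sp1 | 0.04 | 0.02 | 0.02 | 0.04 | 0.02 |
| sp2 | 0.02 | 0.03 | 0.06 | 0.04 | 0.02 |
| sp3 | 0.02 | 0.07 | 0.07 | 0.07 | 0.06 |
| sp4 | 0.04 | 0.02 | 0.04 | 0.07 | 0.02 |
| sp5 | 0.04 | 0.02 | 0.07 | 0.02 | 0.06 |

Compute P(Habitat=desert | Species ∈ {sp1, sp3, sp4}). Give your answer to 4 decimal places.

P(Species=sp1) = 0.04 + 0.02 + 0.02 + 0.04 + 0.02 = 0.14.
P(Species=sp3) = 0.02 + 0.07 + 0.07 + 0.07 + 0.06 = 0.29.
P(Species=sp4) = 0.04 + 0.02 + 0.04 + 0.07 + 0.02 = 0.19.
P(Species ∈ {sp1, sp3, sp4}) = 0.14 + 0.29 + 0.19 = 0.62; P(Habitat=desert, Species ∈ {sp1, sp3, sp4}) = 0.04 + 0.07 + 0.07 = 0.18.
P(Habitat=desert | Species ∈ {sp1, sp3, sp4}) = 0.18/0.62 = 0.2903.

0.2903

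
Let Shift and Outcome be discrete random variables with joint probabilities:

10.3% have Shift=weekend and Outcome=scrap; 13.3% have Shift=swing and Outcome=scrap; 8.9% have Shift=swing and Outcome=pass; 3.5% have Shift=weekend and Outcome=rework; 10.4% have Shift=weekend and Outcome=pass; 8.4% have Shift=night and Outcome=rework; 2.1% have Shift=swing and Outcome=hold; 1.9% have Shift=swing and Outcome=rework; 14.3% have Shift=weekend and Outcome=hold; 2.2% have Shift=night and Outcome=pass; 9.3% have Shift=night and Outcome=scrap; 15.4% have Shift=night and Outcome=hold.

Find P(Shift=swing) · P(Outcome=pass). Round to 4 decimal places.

P(Shift=swing) = 0.089 + 0.019 + 0.133 + 0.021 = 0.262.
P(Outcome=pass) = 0.089 + 0.022 + 0.104 = 0.215.
Product: 0.262 × 0.215 = 0.0563.

0.0563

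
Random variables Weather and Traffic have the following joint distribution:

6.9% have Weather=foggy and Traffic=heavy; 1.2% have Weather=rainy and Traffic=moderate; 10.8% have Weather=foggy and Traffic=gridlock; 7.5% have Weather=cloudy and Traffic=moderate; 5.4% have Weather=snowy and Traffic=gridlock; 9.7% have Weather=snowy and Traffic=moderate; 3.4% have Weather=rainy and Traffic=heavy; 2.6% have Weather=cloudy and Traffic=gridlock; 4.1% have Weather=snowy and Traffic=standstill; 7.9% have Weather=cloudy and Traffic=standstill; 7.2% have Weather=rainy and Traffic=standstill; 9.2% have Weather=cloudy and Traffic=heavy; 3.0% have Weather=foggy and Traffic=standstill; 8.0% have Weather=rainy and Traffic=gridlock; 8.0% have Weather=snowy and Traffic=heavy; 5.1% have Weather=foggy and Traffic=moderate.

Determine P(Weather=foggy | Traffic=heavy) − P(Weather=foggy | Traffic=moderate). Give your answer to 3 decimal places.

0.034

P(Traffic=heavy) = 0.092 + 0.034 + 0.080 + 0.069 = 0.275; P(Weather=foggy | Traffic=heavy) = 0.069/0.275 = 0.2509.
P(Traffic=moderate) = 0.075 + 0.012 + 0.097 + 0.051 = 0.235; P(Weather=foggy | Traffic=moderate) = 0.051/0.235 = 0.2170.
Difference = 0.034.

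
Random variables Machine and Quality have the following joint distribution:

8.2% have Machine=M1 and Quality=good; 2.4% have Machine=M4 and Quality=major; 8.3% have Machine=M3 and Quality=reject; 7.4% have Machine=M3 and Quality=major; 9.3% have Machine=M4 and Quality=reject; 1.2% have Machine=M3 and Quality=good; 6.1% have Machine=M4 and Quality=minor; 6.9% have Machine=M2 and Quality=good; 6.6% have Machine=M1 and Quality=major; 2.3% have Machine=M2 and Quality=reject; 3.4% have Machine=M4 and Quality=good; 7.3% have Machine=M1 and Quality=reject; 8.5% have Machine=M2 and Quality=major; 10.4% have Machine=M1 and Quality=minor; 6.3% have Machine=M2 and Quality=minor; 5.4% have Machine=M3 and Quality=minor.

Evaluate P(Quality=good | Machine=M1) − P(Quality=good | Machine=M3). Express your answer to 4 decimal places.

P(Machine=M1) = 0.082 + 0.104 + 0.066 + 0.073 = 0.325; P(Quality=good | Machine=M1) = 0.082/0.325 = 0.25231.
P(Machine=M3) = 0.012 + 0.054 + 0.074 + 0.083 = 0.223; P(Quality=good | Machine=M3) = 0.012/0.223 = 0.05381.
Difference = 0.1985.

0.1985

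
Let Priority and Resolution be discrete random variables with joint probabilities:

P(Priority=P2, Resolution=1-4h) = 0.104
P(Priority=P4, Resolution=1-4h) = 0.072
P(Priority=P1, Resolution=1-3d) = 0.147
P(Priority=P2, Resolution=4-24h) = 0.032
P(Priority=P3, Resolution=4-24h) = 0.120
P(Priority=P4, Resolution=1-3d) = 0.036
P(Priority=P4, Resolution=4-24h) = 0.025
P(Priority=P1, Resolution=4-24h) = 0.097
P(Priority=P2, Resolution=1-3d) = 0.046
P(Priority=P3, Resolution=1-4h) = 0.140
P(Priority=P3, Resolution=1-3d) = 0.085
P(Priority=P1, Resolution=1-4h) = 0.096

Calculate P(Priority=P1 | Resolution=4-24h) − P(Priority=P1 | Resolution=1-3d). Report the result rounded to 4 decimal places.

P(Resolution=4-24h) = 0.097 + 0.032 + 0.120 + 0.025 = 0.274; P(Priority=P1 | Resolution=4-24h) = 0.097/0.274 = 0.35401.
P(Resolution=1-3d) = 0.147 + 0.046 + 0.085 + 0.036 = 0.314; P(Priority=P1 | Resolution=1-3d) = 0.147/0.314 = 0.46815.
Difference = -0.1141.

-0.1141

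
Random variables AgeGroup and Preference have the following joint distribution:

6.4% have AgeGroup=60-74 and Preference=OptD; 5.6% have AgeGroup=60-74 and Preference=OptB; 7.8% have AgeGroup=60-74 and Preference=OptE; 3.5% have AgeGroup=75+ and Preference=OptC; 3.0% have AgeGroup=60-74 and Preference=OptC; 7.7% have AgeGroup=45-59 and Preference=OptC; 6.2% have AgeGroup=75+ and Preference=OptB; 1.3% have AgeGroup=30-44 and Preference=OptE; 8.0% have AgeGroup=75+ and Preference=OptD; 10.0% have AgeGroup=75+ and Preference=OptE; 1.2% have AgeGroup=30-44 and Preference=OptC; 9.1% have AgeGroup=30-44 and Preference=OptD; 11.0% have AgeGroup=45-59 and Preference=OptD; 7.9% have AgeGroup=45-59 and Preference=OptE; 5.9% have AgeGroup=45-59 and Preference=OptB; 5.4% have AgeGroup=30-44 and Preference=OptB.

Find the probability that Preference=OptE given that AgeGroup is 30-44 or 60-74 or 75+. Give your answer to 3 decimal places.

0.283

P(AgeGroup=30-44) = 0.054 + 0.012 + 0.091 + 0.013 = 0.170.
P(AgeGroup=60-74) = 0.056 + 0.030 + 0.064 + 0.078 = 0.228.
P(AgeGroup=75+) = 0.062 + 0.035 + 0.080 + 0.100 = 0.277.
P(AgeGroup ∈ {30-44, 60-74, 75+}) = 0.170 + 0.228 + 0.277 = 0.675; P(Preference=OptE, AgeGroup ∈ {30-44, 60-74, 75+}) = 0.013 + 0.078 + 0.100 = 0.191.
P(Preference=OptE | AgeGroup ∈ {30-44, 60-74, 75+}) = 0.191/0.675 = 0.283.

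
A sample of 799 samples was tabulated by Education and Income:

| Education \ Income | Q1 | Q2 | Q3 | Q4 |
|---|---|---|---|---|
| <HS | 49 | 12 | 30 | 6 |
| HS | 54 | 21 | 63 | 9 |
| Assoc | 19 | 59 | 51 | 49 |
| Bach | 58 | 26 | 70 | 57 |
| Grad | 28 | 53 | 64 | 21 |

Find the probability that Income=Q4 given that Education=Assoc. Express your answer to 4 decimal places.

0.2753

Total with Education=Assoc: 19 + 59 + 51 + 49 = 178.
P(Income=Q4 | Education=Assoc) = 49/178 = 0.2753.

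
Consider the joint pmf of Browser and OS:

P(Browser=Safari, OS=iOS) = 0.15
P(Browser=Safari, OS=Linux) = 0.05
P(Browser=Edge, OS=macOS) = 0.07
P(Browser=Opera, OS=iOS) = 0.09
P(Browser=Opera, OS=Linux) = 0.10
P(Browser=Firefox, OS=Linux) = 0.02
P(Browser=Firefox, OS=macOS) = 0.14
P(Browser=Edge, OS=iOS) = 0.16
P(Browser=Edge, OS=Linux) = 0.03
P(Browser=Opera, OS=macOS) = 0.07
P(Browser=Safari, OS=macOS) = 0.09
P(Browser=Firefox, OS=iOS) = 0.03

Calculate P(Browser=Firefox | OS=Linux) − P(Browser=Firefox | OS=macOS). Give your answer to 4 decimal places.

-0.2784

P(OS=Linux) = 0.02 + 0.05 + 0.03 + 0.10 = 0.20; P(Browser=Firefox | OS=Linux) = 0.02/0.20 = 0.10000.
P(OS=macOS) = 0.14 + 0.09 + 0.07 + 0.07 = 0.37; P(Browser=Firefox | OS=macOS) = 0.14/0.37 = 0.37838.
Difference = -0.2784.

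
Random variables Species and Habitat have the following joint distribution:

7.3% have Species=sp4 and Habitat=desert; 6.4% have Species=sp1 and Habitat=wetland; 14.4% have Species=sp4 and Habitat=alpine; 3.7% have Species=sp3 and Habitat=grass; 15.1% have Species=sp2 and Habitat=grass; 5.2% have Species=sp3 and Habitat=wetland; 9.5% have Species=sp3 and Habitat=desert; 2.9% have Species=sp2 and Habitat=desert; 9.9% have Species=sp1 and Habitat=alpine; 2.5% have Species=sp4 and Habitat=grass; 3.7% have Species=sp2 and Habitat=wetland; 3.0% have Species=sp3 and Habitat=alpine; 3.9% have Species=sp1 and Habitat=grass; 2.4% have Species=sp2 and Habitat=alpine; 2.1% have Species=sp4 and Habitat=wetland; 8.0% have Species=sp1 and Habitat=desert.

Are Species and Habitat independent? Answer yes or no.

no

P(Species=sp2) = 0.241 and P(Habitat=grass) = 0.252, so their product is 0.06073, but P(Species=sp2, Habitat=grass) = 0.151. Since these differ, Species and Habitat are not independent.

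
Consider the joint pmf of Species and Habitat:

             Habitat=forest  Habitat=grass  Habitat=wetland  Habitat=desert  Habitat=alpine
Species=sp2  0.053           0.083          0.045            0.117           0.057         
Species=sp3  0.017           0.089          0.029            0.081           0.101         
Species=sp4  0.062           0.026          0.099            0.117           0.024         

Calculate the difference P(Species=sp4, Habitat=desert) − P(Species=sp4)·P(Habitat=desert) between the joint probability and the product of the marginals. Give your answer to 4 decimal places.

0.0137

P(Species=sp4) = 0.062 + 0.026 + 0.099 + 0.117 + 0.024 = 0.328.
P(Habitat=desert) = 0.117 + 0.081 + 0.117 = 0.315.
P(Species=sp4, Habitat=desert) − P(Species=sp4)P(Habitat=desert) = 0.117 − 0.328×0.315 = 0.0137.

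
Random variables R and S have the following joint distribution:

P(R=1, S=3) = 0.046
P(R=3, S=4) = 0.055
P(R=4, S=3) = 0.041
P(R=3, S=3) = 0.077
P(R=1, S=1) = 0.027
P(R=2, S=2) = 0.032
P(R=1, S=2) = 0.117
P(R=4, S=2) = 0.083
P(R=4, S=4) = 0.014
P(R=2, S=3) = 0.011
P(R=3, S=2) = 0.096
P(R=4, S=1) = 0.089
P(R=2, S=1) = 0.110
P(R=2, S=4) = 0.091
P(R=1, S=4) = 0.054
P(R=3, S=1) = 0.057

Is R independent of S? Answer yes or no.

P(R=2) = 0.244 and P(S=2) = 0.328, so their product is 0.08003, but P(R=2, S=2) = 0.032. Since these differ, R and S are not independent.

no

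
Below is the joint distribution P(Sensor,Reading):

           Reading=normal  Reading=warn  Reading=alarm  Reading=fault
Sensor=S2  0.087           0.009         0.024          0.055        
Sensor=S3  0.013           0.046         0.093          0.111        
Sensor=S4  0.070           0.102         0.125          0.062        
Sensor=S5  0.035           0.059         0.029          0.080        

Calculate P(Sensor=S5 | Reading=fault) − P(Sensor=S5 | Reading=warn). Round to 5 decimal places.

P(Reading=fault) = 0.055 + 0.111 + 0.062 + 0.080 = 0.308; P(Sensor=S5 | Reading=fault) = 0.080/0.308 = 0.259740.
P(Reading=warn) = 0.009 + 0.046 + 0.102 + 0.059 = 0.216; P(Sensor=S5 | Reading=warn) = 0.059/0.216 = 0.273148.
Difference = -0.01341.

-0.01341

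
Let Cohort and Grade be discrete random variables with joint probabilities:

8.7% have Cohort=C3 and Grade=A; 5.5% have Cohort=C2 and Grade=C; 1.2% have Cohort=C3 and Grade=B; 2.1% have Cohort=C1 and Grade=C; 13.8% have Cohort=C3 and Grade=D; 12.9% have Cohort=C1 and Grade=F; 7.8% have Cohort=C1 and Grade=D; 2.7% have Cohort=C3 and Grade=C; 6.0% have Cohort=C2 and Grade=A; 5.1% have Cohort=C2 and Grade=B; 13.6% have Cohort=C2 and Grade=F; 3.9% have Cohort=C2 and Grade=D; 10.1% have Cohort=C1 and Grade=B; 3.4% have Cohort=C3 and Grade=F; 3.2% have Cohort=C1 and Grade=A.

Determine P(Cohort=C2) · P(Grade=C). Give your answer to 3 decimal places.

P(Cohort=C2) = 0.060 + 0.051 + 0.055 + 0.039 + 0.136 = 0.341.
P(Grade=C) = 0.021 + 0.055 + 0.027 = 0.103.
Product: 0.341 × 0.103 = 0.035.

0.035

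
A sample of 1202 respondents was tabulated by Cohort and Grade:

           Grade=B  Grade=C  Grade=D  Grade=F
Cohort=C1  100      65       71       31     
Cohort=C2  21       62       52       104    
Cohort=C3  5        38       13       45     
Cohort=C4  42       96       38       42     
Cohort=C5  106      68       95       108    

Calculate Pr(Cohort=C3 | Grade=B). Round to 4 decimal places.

0.0182

Total with Grade=B: 100 + 21 + 5 + 42 + 106 = 274.
P(Cohort=C3 | Grade=B) = 5/274 = 0.0182.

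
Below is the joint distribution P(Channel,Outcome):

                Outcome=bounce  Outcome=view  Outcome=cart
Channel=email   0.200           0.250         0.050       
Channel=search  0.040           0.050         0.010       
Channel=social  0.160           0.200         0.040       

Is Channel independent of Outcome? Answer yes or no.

yes

Every cell satisfies P(Channel,Outcome) = P(Channel)·P(Outcome). For instance P(Channel=email) = 0.500, P(Outcome=cart) = 0.100, and 0.500×0.100 = 0.050 matches the joint entry. So Channel and Outcome are independent.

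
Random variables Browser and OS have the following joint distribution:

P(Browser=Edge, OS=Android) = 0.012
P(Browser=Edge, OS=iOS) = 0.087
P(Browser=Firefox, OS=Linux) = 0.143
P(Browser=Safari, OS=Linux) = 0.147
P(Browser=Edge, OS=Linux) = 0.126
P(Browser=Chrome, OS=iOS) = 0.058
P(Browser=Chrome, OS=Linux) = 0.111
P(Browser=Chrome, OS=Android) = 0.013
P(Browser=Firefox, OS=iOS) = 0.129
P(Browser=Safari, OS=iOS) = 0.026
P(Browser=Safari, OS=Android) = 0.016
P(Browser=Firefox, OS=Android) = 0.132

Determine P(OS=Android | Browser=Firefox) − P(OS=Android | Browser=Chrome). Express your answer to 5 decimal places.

P(Browser=Firefox) = 0.143 + 0.129 + 0.132 = 0.404; P(OS=Android | Browser=Firefox) = 0.132/0.404 = 0.326733.
P(Browser=Chrome) = 0.111 + 0.058 + 0.013 = 0.182; P(OS=Android | Browser=Chrome) = 0.013/0.182 = 0.071429.
Difference = 0.25530.

0.25530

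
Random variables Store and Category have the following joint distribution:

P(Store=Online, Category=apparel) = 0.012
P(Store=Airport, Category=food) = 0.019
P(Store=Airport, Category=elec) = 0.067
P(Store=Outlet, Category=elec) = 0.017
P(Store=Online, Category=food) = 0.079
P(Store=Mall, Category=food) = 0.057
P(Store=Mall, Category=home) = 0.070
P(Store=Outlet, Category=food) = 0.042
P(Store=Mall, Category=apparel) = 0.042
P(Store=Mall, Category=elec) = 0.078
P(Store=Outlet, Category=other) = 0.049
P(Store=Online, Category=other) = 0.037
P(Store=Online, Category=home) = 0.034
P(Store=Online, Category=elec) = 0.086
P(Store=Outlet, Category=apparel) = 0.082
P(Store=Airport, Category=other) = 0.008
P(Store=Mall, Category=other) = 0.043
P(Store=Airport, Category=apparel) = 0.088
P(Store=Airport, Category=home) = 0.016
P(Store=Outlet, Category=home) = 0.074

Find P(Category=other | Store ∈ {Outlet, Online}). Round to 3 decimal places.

P(Store=Outlet) = 0.042 + 0.082 + 0.017 + 0.074 + 0.049 = 0.264.
P(Store=Online) = 0.079 + 0.012 + 0.086 + 0.034 + 0.037 = 0.248.
P(Store ∈ {Outlet, Online}) = 0.264 + 0.248 = 0.512; P(Category=other, Store ∈ {Outlet, Online}) = 0.049 + 0.037 = 0.086.
P(Category=other | Store ∈ {Outlet, Online}) = 0.086/0.512 = 0.168.

0.168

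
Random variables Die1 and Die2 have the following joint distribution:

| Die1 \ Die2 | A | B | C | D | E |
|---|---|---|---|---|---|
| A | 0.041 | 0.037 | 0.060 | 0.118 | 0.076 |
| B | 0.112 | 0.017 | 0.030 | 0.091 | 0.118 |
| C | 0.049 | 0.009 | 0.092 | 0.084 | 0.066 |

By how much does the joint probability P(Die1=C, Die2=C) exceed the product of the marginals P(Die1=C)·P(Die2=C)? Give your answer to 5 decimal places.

0.03740

P(Die1=C) = 0.049 + 0.009 + 0.092 + 0.084 + 0.066 = 0.300.
P(Die2=C) = 0.060 + 0.030 + 0.092 = 0.182.
P(Die1=C, Die2=C) − P(Die1=C)P(Die2=C) = 0.092 − 0.300×0.182 = 0.03740.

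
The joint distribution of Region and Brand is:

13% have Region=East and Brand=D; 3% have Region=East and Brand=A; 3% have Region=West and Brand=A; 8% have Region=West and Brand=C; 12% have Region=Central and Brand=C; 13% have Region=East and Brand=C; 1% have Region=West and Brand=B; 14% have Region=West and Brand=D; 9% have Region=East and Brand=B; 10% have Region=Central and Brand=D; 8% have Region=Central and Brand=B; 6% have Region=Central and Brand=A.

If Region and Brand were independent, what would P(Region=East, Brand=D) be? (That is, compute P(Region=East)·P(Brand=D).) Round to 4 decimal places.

0.1406

P(Region=East) = 0.03 + 0.09 + 0.13 + 0.13 = 0.38.
P(Brand=D) = 0.13 + 0.14 + 0.10 = 0.37.
Product: 0.38 × 0.37 = 0.1406.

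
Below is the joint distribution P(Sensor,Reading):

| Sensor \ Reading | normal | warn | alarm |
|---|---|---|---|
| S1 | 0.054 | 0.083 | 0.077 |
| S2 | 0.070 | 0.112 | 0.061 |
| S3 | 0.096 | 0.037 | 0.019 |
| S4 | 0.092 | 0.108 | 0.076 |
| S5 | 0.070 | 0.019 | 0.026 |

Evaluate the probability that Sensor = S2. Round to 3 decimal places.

P(Sensor=S2) = 0.070 + 0.112 + 0.061 = 0.243.

0.243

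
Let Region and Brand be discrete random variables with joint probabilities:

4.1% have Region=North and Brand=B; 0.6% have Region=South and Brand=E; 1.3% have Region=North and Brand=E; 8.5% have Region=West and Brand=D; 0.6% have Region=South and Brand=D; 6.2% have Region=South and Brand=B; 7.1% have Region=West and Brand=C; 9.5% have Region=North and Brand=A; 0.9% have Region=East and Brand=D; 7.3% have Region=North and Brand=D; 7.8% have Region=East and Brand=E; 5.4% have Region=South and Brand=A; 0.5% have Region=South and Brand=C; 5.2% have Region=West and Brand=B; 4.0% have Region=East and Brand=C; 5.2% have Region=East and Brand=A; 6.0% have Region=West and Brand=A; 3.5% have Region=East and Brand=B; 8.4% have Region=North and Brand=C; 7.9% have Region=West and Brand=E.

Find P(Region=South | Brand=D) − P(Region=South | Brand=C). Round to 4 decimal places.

0.0097

P(Brand=D) = 0.073 + 0.006 + 0.009 + 0.085 = 0.173; P(Region=South | Brand=D) = 0.006/0.173 = 0.03468.
P(Brand=C) = 0.084 + 0.005 + 0.040 + 0.071 = 0.200; P(Region=South | Brand=C) = 0.005/0.200 = 0.02500.
Difference = 0.0097.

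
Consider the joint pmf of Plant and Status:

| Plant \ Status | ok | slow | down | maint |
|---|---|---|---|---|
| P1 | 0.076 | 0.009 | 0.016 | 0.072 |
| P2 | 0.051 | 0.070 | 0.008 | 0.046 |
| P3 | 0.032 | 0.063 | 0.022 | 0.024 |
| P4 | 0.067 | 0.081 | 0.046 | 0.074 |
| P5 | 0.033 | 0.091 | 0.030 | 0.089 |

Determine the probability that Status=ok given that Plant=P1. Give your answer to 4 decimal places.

P(Plant=P1) = 0.076 + 0.009 + 0.016 + 0.072 = 0.173.
P(Status=ok | Plant=P1) = 0.076/0.173 = 0.4393.

0.4393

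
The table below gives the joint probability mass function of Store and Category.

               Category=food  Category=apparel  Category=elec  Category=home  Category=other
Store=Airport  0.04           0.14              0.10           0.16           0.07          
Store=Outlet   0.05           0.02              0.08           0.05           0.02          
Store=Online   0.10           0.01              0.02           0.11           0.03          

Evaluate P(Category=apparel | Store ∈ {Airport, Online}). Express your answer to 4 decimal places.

P(Store=Airport) = 0.04 + 0.14 + 0.10 + 0.16 + 0.07 = 0.51.
P(Store=Online) = 0.10 + 0.01 + 0.02 + 0.11 + 0.03 = 0.27.
P(Store ∈ {Airport, Online}) = 0.51 + 0.27 = 0.78; P(Category=apparel, Store ∈ {Airport, Online}) = 0.14 + 0.01 = 0.15.
P(Category=apparel | Store ∈ {Airport, Online}) = 0.15/0.78 = 0.1923.

0.1923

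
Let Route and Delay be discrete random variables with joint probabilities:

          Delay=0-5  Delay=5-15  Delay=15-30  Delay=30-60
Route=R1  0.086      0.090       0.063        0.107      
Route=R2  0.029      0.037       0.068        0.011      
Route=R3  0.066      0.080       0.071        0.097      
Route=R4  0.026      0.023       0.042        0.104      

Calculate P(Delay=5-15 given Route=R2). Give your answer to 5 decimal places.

0.25517

P(Route=R2) = 0.029 + 0.037 + 0.068 + 0.011 = 0.145.
P(Delay=5-15 | Route=R2) = 0.037/0.145 = 0.25517.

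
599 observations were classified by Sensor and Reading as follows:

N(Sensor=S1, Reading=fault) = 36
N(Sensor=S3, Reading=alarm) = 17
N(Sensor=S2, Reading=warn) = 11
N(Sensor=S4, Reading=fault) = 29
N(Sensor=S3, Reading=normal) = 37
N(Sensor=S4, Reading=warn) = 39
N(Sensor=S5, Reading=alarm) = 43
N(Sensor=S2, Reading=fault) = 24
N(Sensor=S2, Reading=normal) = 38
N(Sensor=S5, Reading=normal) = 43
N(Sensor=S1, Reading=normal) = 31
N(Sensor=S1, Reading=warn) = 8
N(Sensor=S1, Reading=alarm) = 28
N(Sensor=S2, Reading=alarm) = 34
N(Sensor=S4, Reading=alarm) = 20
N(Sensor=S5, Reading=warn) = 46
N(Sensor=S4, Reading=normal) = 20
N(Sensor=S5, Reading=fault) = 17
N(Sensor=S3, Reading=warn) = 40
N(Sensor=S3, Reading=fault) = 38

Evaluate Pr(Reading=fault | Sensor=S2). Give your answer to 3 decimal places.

0.224

Total with Sensor=S2: 38 + 11 + 34 + 24 = 107.
P(Reading=fault | Sensor=S2) = 24/107 = 0.224.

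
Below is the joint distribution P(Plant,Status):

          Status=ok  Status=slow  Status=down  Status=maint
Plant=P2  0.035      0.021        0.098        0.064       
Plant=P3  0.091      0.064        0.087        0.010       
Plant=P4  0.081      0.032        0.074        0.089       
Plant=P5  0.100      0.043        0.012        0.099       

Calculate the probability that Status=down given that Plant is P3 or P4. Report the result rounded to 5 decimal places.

P(Plant=P3) = 0.091 + 0.064 + 0.087 + 0.010 = 0.252.
P(Plant=P4) = 0.081 + 0.032 + 0.074 + 0.089 = 0.276.
P(Plant ∈ {P3, P4}) = 0.252 + 0.276 = 0.528; P(Status=down, Plant ∈ {P3, P4}) = 0.087 + 0.074 = 0.161.
P(Status=down | Plant ∈ {P3, P4}) = 0.161/0.528 = 0.30492.

0.30492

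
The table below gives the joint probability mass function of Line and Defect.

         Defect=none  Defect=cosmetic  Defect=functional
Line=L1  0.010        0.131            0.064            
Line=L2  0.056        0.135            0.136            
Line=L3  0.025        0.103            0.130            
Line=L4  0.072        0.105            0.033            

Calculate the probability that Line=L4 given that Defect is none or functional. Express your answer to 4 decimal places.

P(Defect=none) = 0.010 + 0.056 + 0.025 + 0.072 = 0.163.
P(Defect=functional) = 0.064 + 0.136 + 0.130 + 0.033 = 0.363.
P(Defect ∈ {none, functional}) = 0.163 + 0.363 = 0.526; P(Line=L4, Defect ∈ {none, functional}) = 0.072 + 0.033 = 0.105.
P(Line=L4 | Defect ∈ {none, functional}) = 0.105/0.526 = 0.1996.

0.1996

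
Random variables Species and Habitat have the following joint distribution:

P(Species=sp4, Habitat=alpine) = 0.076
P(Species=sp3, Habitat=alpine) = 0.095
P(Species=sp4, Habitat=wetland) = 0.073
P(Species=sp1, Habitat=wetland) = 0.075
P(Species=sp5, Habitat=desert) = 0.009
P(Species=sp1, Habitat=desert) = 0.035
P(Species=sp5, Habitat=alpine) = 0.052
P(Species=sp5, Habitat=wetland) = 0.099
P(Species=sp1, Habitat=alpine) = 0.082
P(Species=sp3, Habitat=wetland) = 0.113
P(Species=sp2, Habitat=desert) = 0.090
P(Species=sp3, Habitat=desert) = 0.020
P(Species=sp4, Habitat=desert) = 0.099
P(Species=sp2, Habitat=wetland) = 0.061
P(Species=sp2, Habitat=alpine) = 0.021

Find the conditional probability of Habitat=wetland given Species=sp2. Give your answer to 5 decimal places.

0.35465

P(Species=sp2) = 0.061 + 0.090 + 0.021 = 0.172.
P(Habitat=wetland | Species=sp2) = 0.061/0.172 = 0.35465.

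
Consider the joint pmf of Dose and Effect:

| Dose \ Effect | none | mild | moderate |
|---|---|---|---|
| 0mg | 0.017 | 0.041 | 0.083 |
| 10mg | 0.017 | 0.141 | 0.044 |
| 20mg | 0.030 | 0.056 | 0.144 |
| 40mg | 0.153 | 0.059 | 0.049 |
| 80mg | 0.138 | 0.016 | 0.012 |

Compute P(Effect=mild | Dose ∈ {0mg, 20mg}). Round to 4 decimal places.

P(Dose=0mg) = 0.017 + 0.041 + 0.083 = 0.141.
P(Dose=20mg) = 0.030 + 0.056 + 0.144 = 0.230.
P(Dose ∈ {0mg, 20mg}) = 0.141 + 0.230 = 0.371; P(Effect=mild, Dose ∈ {0mg, 20mg}) = 0.041 + 0.056 = 0.097.
P(Effect=mild | Dose ∈ {0mg, 20mg}) = 0.097/0.371 = 0.2615.

0.2615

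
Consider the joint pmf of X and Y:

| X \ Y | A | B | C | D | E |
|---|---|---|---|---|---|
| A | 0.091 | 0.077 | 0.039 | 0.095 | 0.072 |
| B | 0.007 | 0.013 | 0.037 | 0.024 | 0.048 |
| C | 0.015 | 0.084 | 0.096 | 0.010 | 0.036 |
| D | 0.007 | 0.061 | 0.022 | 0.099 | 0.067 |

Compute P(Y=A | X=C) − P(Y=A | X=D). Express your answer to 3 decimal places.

0.035

P(X=C) = 0.015 + 0.084 + 0.096 + 0.010 + 0.036 = 0.241; P(Y=A | X=C) = 0.015/0.241 = 0.0622.
P(X=D) = 0.007 + 0.061 + 0.022 + 0.099 + 0.067 = 0.256; P(Y=A | X=D) = 0.007/0.256 = 0.0273.
Difference = 0.035.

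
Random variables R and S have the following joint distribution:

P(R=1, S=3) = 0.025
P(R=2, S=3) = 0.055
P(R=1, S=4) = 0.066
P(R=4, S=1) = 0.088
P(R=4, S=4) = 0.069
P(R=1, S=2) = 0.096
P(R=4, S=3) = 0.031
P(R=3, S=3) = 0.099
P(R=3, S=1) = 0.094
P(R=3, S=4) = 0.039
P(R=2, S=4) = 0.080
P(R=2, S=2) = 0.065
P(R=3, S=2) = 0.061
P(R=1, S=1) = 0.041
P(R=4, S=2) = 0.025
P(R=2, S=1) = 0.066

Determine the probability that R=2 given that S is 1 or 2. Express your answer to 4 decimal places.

P(S=1) = 0.041 + 0.066 + 0.094 + 0.088 = 0.289.
P(S=2) = 0.096 + 0.065 + 0.061 + 0.025 = 0.247.
P(S ∈ {1, 2}) = 0.289 + 0.247 = 0.536; P(R=2, S ∈ {1, 2}) = 0.066 + 0.065 = 0.131.
P(R=2 | S ∈ {1, 2}) = 0.131/0.536 = 0.2444.

0.2444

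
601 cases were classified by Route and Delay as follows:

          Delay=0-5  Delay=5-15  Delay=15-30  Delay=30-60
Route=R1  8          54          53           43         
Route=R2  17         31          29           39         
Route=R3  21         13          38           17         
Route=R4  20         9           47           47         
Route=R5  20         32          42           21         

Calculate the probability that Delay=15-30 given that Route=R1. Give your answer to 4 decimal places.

0.3354

Total with Route=R1: 8 + 54 + 53 + 43 = 158.
P(Delay=15-30 | Route=R1) = 53/158 = 0.3354.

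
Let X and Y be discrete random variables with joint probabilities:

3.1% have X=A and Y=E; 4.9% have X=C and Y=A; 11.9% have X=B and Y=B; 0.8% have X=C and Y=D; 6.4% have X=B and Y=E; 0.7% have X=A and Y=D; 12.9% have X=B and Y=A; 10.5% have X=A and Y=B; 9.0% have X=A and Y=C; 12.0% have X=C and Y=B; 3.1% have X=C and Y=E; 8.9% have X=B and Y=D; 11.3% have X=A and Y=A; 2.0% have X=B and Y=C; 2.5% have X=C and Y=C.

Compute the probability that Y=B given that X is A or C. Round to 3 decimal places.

P(X=A) = 0.113 + 0.105 + 0.090 + 0.007 + 0.031 = 0.346.
P(X=C) = 0.049 + 0.120 + 0.025 + 0.008 + 0.031 = 0.233.
P(X ∈ {A, C}) = 0.346 + 0.233 = 0.579; P(Y=B, X ∈ {A, C}) = 0.105 + 0.120 = 0.225.
P(Y=B | X ∈ {A, C}) = 0.225/0.579 = 0.389.

0.389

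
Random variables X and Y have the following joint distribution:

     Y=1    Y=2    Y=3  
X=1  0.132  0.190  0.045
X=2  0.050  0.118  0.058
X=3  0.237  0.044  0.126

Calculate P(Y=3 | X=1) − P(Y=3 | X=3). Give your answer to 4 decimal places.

-0.1870

P(X=1) = 0.132 + 0.190 + 0.045 = 0.367; P(Y=3 | X=1) = 0.045/0.367 = 0.12262.
P(X=3) = 0.237 + 0.044 + 0.126 = 0.407; P(Y=3 | X=3) = 0.126/0.407 = 0.30958.
Difference = -0.1870.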